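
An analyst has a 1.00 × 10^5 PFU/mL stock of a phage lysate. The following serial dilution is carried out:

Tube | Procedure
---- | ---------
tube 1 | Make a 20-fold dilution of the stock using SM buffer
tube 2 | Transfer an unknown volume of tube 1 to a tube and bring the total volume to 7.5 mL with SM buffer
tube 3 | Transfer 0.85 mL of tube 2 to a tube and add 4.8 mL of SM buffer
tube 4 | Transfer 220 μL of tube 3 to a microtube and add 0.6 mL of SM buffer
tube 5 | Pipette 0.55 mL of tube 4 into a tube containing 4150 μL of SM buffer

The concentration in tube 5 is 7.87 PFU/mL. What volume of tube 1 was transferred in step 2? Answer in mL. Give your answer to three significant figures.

Step 1: 20-fold → factor 20
Step 2: v brought to 7.5 mL → factor = 7.5 mL/v
Step 3: 0.85 mL + 4.8 mL = 5.65 mL total → factor 5.65/0.85 = 6.6471
Step 4: 220 μL + 0.6 mL = 820 μL total → factor 820/220 = 3.7273
Step 5: 0.55 mL + 4150 μL = 4.7 mL total → factor 4.7/0.55 = 8.5455
Product of known-step factors = 4234.3
Overall factor = 1.00 × 10^5 PFU/mL / (7.87 PFU/mL) = 12706
Step-2 factor = 12706 / 4234.3 = 3.0008
v = 7.5 mL / 3.0008 = 2.50 mL

2.50 mL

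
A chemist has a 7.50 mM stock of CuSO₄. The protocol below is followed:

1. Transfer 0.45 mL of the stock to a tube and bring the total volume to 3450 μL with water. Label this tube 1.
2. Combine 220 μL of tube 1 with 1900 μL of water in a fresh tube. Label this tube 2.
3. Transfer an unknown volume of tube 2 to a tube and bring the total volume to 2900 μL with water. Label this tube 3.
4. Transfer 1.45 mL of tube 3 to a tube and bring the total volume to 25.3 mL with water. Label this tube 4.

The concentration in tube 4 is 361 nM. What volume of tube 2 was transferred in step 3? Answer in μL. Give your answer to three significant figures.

180 μL

Step 1: 0.45 mL brought to 3450 μL → factor 3.45/0.45 = 7.6667
Step 2: 220 μL + 1900 μL = 2120 μL total → factor 2120/220 = 9.6364
Step 3: v brought to 2900 μL → factor = 2900 μL/v
Step 4: 1.45 mL brought to 25.3 mL → factor 25.3/1.45 = 17.448
Product of known-step factors = 1289.1
Overall factor = 7.50 mM / (361 nM) = 20776
Step-3 factor = 20776 / 1289.1 = 16.117
v = 2900 μL / 16.117 = 180 μL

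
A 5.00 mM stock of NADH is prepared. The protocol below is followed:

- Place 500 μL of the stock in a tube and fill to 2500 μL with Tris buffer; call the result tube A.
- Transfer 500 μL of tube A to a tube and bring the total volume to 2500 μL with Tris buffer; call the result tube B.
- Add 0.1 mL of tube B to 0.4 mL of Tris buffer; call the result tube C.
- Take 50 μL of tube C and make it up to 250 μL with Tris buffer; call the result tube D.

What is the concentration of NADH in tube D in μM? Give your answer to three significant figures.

Step 1: 500 μL brought to 2500 μL → factor 2500/500 = 5
Step 2: 500 μL brought to 2500 μL → factor 2500/500 = 5
Step 3: 0.1 mL + 0.4 mL = 0.5 mL total → factor 0.5/0.1 = 5
Step 4: 50 μL brought to 250 μL → factor 250/50 = 5
Overall dilution factor = 5 × 5 × 5 × 5 = 625
Final = 5.00 mM / 625 = 0.008000 mM = 8.00 μM

8.00 μM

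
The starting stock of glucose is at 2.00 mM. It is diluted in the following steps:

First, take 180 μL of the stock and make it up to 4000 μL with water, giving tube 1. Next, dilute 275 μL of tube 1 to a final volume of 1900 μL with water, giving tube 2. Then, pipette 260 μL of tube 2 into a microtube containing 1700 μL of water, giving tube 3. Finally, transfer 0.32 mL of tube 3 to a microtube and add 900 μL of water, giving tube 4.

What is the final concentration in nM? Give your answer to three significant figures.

Step 1: 180 μL brought to 4000 μL → factor 4000/180 = 22.222
Step 2: 275 μL brought to 1900 μL → factor 1900/275 = 6.9091
Step 3: 260 μL + 1700 μL = 1960 μL total → factor 1960/260 = 7.5385
Step 4: 0.32 mL + 900 μL = 1.22 mL total → factor 1.22/0.32 = 3.8125
Overall dilution factor = 22.222 × 6.9091 × 7.5385 × 3.8125 = 4412.7
Final = 2.00 mM / 4412.7 = 0.0004532 mM = 453 nM

453 nM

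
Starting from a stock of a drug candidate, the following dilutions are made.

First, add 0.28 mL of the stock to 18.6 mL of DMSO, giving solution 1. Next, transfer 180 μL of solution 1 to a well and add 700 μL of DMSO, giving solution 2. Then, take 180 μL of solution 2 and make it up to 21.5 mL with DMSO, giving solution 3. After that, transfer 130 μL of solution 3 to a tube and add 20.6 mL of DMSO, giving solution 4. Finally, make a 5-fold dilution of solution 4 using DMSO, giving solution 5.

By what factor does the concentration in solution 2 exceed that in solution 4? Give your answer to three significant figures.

Step 1: 0.28 mL + 18.6 mL = 18.88 mL total → factor 18.88/0.28 = 67.429
Step 2: 180 μL + 700 μL = 880 μL total → factor 880/180 = 4.8889
Step 3: 180 μL brought to 21.5 mL → factor 21500/180 = 119.44
Step 4: 130 μL + 20.6 mL = 20730 μL total → factor 20730/130 = 159.46
Dilution factor to solution 2 = 329.65; to solution 4 = 6.2788 × 10^6
[solution 2]/[solution 4] = (factor to solution 4)/(factor to solution 2) = 6.2788 × 10^6/329.65 = 1.90 × 10^4

1.90 × 10^4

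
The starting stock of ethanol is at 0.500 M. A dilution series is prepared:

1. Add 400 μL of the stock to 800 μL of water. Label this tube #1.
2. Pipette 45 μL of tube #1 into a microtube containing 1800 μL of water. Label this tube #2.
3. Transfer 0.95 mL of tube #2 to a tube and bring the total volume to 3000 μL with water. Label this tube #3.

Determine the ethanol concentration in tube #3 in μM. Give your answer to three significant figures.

1.29 × 10^3 μM

Step 1: 400 μL + 800 μL = 1200 μL total → factor 1200/400 = 3
Step 2: 45 μL + 1800 μL = 1845 μL total → factor 1845/45 = 41
Step 3: 0.95 mL brought to 3000 μL → factor 3/0.95 = 3.1579
Overall dilution factor = 3 × 41 × 3.1579 = 388.42
Final = 0.500 M / 388.42 = 0.001287 M = 1.29 × 10^3 μM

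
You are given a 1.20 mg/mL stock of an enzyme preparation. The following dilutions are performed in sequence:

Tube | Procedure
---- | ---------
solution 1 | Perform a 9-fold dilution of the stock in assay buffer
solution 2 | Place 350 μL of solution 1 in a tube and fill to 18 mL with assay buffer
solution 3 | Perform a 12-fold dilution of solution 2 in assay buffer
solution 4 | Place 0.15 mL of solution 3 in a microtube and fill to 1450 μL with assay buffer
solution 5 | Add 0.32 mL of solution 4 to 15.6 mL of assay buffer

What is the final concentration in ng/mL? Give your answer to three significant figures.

0.449 ng/mL

Step 1: 9-fold → factor 9
Step 2: 350 μL brought to 18 mL → factor 18000/350 = 51.429
Step 3: 12-fold → factor 12
Step 4: 0.15 mL brought to 1450 μL → factor 1.45/0.15 = 9.6667
Step 5: 0.32 mL + 15.6 mL = 15.92 mL total → factor 15.92/0.32 = 49.75
Overall dilution factor = 9 × 51.429 × 12 × 9.6667 × 49.75 = 2.6711 × 10^6
Final = 1.20 mg/mL / 2.6711 × 10^6 = 4.492 × 10^-7 mg/mL = 0.449 ng/mL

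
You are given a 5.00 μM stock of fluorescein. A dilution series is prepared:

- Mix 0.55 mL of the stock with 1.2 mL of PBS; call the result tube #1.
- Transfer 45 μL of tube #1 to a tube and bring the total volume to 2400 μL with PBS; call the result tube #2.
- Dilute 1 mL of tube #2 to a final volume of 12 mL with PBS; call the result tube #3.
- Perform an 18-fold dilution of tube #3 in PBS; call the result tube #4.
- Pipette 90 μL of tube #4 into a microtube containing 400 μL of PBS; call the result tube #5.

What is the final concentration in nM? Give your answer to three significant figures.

0.0251 nM

Step 1: 0.55 mL + 1.2 mL = 1.75 mL total → factor 1.75/0.55 = 3.1818
Step 2: 45 μL brought to 2400 μL → factor 2400/45 = 53.333
Step 3: 1 mL brought to 12 mL → factor 12/1 = 12
Step 4: 18-fold → factor 18
Step 5: 90 μL + 400 μL = 490 μL total → factor 490/90 = 5.4444
Overall dilution factor = 3.1818 × 53.333 × 12 × 18 × 5.4444 = 1.9956 × 10^5
Final = 5.00 μM / 1.9956 × 10^5 = 2.505 × 10^-5 μM = 0.0251 nM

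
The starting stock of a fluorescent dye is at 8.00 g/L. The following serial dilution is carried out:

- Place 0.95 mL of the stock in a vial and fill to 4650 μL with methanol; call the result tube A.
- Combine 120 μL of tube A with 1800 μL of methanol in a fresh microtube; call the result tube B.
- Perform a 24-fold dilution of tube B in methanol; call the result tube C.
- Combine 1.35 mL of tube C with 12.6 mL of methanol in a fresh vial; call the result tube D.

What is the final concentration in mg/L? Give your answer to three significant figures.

Step 1: 0.95 mL brought to 4650 μL → factor 4.65/0.95 = 4.8947
Step 2: 120 μL + 1800 μL = 1920 μL total → factor 1920/120 = 16
Step 3: 24-fold → factor 24
Step 4: 1.35 mL + 12.6 mL = 13.95 mL total → factor 13.95/1.35 = 10.333
Overall dilution factor = 4.8947 × 16 × 24 × 10.333 = 19422
Final = 8.00 g/L / 19422 = 0.0004119 g/L = 0.412 mg/L

0.412 mg/L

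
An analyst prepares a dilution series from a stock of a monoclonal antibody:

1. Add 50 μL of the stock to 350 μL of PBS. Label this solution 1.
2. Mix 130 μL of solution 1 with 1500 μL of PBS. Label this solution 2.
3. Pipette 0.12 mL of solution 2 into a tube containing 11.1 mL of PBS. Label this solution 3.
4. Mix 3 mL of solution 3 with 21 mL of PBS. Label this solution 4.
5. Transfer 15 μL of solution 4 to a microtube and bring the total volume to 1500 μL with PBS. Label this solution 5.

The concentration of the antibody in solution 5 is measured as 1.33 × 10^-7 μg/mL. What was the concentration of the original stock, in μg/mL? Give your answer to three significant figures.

Step 1: 50 μL + 350 μL = 400 μL total → factor 400/50 = 8
Step 2: 130 μL + 1500 μL = 1630 μL total → factor 1630/130 = 12.538
Step 3: 0.12 mL + 11.1 mL = 11.22 mL total → factor 11.22/0.12 = 93.5
Step 4: 3 mL + 21 mL = 24 mL total → factor 24/3 = 8
Step 5: 15 μL brought to 1500 μL → factor 1500/15 = 100
Overall dilution factor = 8 × 12.538 × 93.5 × 8 × 100 = 7.503 × 10^6
Stock = 1.33 × 10^-7 μg/mL × 7.503 × 10^6 = 0.998 μg/mL

0.998 μg/mL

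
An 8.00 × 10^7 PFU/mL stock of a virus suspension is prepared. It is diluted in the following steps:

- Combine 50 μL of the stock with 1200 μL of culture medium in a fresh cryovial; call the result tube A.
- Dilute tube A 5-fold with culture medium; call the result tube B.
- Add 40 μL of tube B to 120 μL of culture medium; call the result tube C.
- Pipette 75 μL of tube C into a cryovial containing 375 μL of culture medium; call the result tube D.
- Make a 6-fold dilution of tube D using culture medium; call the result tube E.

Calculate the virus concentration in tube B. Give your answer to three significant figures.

Step 1: 50 μL + 1200 μL = 1250 μL total → factor 1250/50 = 25
Step 2: 5-fold → factor 5
Dilution factor through tube B = 25 × 5 = 125
[tube B] = 8.00 × 10^7 PFU/mL / 125 = 6.40 × 10^5 PFU/mL

6.40 × 10^5 PFU/mL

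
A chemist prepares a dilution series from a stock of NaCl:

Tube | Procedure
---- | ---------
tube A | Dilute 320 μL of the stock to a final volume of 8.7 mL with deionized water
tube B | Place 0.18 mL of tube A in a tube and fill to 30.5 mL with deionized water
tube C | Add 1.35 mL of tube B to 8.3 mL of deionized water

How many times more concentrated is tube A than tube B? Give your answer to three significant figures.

169

Step 1: 320 μL brought to 8.7 mL → factor 8700/320 = 27.188
Step 2: 0.18 mL brought to 30.5 mL → factor 30.5/0.18 = 169.44
Dilution factor to tube A = 27.188; to tube B = 4606.8
[tube A]/[tube B] = (factor to tube B)/(factor to tube A) = 4606.8/27.188 = 169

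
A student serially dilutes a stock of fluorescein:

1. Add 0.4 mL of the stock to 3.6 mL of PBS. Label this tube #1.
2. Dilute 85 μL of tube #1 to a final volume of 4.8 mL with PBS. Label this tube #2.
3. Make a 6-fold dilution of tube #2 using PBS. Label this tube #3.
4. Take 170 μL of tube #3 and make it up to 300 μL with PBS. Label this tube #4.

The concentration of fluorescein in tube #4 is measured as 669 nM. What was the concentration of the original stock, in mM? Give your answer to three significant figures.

4.00 mM

Step 1: 0.4 mL + 3.6 mL = 4 mL total → factor 4/0.4 = 10
Step 2: 85 μL brought to 4.8 mL → factor 4800/85 = 56.471
Step 3: 6-fold → factor 6
Step 4: 170 μL brought to 300 μL → factor 300/170 = 1.7647
Overall dilution factor = 10 × 56.471 × 6 × 1.7647 = 5979.2
Stock = 669 nM × 5979.2 = 4.000 × 10^6 nM = 4.00 mM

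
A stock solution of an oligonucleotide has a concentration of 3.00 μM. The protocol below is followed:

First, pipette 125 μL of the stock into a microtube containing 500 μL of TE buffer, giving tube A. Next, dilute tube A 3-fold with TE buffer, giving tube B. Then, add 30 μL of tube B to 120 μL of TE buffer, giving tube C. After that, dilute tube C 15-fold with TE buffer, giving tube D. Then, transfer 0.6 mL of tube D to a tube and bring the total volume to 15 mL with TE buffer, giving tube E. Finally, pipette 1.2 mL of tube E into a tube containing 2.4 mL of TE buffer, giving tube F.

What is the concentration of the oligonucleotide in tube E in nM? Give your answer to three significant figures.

Step 1: 125 μL + 500 μL = 625 μL total → factor 625/125 = 5
Step 2: 3-fold → factor 3
Step 3: 30 μL + 120 μL = 150 μL total → factor 150/30 = 5
Step 4: 15-fold → factor 15
Step 5: 0.6 mL brought to 15 mL → factor 15/0.6 = 25
Dilution factor through tube E = 5 × 3 × 5 × 15 × 25 = 28125
[tube E] = 3.00 μM / 28125 = 0.0001067 μM = 0.107 nM

0.107 nM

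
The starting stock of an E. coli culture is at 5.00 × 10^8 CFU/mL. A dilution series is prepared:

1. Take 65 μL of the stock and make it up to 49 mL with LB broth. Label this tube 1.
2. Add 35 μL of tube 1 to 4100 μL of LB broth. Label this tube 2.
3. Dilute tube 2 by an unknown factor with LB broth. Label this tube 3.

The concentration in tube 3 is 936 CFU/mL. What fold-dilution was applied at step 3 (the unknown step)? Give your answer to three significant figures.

Step 1: 65 μL brought to 49 mL → factor 49000/65 = 753.85
Step 2: 35 μL + 4100 μL = 4135 μL total → factor 4135/35 = 118.14
Step 3: unknown factor x
Product of known-step factors = 89062
Overall factor = 5.00 × 10^8 CFU/mL / (936 CFU/mL) = 5.3419 × 10^5
x = 5.3419 × 10^5 / 89062 = 6.00

6.00-fold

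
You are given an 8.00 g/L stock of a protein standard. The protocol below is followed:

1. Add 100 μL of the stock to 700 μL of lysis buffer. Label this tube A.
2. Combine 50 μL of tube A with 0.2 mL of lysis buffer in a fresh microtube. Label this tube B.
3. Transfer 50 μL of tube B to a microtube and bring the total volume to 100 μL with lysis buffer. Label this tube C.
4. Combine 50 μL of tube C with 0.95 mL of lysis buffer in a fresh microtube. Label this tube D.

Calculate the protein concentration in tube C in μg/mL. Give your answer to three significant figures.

100 μg/mL

Step 1: 100 μL + 700 μL = 800 μL total → factor 800/100 = 8
Step 2: 50 μL + 0.2 mL = 250 μL total → factor 250/50 = 5
Step 3: 50 μL brought to 100 μL → factor 100/50 = 2
Dilution factor through tube C = 8 × 5 × 2 = 80
[tube C] = 8.00 g/L / 80 = 0.1000 g/L = 100 μg/mL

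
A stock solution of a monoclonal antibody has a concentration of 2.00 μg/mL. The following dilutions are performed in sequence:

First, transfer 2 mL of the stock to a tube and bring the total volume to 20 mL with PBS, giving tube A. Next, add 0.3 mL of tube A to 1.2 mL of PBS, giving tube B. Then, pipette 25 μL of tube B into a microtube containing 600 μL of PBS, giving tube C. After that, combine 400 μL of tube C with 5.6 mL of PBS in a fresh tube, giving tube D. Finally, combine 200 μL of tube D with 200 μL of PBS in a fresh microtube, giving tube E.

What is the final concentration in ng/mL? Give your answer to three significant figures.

Step 1: 2 mL brought to 20 mL → factor 20/2 = 10
Step 2: 0.3 mL + 1.2 mL = 1.5 mL total → factor 1.5/0.3 = 5
Step 3: 25 μL + 600 μL = 625 μL total → factor 625/25 = 25
Step 4: 400 μL + 5.6 mL = 6000 μL total → factor 6000/400 = 15
Step 5: 200 μL + 200 μL = 400 μL total → factor 400/200 = 2
Overall dilution factor = 10 × 5 × 25 × 15 × 2 = 37500
Final = 2.00 μg/mL / 37500 = 5.333 × 10^-5 μg/mL = 0.0533 ng/mL

0.0533 ng/mL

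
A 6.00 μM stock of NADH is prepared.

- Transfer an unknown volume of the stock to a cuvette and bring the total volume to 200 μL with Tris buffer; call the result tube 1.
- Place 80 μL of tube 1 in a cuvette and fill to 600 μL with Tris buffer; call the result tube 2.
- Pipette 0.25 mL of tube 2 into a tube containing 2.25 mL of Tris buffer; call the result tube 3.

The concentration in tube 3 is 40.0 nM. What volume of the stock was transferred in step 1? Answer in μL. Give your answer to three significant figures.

Step 1: v brought to 200 μL → factor = 200 μL/v
Step 2: 80 μL brought to 600 μL → factor 600/80 = 7.5
Step 3: 0.25 mL + 2.25 mL = 2.5 mL total → factor 2.5/0.25 = 10
Product of known-step factors = 75
Overall factor = 6.00 μM / (40.0 nM) = 150
Step-1 factor = 150 / 75 = 2
v = 200 μL / 2 = 100 μL

100 μL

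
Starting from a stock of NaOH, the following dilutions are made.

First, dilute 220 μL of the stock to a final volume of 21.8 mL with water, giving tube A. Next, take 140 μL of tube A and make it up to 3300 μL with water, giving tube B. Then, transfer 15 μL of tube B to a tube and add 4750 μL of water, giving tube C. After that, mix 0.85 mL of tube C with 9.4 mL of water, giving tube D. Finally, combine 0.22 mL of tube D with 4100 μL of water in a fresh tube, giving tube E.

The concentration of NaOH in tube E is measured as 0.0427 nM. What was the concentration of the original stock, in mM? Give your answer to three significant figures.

7.50 mM

Step 1: 220 μL brought to 21.8 mL → factor 21800/220 = 99.091
Step 2: 140 μL brought to 3300 μL → factor 3300/140 = 23.571
Step 3: 15 μL + 4750 μL = 4765 μL total → factor 4765/15 = 317.67
Step 4: 0.85 mL + 9.4 mL = 10.25 mL total → factor 10.25/0.85 = 12.059
Step 5: 0.22 mL + 4100 μL = 4.32 mL total → factor 4.32/0.22 = 19.636
Overall dilution factor = 99.091 × 23.571 × 317.67 × 12.059 × 19.636 = 1.7569 × 10^8
Stock = 0.0427 nM × 1.7569 × 10^8 = 7.502 × 10^6 nM = 7.50 mM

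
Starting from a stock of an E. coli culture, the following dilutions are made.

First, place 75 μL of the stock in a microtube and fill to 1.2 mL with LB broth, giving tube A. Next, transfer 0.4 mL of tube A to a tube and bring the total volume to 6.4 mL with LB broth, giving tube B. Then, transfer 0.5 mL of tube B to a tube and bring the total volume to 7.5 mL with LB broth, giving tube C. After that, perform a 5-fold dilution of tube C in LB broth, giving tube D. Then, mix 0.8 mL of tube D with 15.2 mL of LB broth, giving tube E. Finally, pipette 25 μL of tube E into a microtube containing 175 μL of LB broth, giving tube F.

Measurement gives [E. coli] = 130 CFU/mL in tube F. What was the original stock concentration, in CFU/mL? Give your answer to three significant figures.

3.99 × 10^8 CFU/mL

Step 1: 75 μL brought to 1.2 mL → factor 1200/75 = 16
Step 2: 0.4 mL brought to 6.4 mL → factor 6.4/0.4 = 16
Step 3: 0.5 mL brought to 7.5 mL → factor 7.5/0.5 = 15
Step 4: 5-fold → factor 5
Step 5: 0.8 mL + 15.2 mL = 16 mL total → factor 16/0.8 = 20
Step 6: 25 μL + 175 μL = 200 μL total → factor 200/25 = 8
Overall dilution factor = 16 × 16 × 15 × 5 × 20 × 8 = 3.072 × 10^6
Stock = 130 CFU/mL × 3.072 × 10^6 = 3.99 × 10^8 CFU/mL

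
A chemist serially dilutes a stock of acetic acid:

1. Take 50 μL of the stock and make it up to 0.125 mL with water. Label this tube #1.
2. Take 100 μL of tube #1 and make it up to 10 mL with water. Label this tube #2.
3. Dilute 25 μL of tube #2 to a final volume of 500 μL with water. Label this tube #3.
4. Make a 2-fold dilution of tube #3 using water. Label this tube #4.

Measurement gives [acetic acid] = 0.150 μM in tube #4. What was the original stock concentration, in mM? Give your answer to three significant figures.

1.50 mM

Step 1: 50 μL brought to 0.125 mL → factor 125/50 = 2.5
Step 2: 100 μL brought to 10 mL → factor 10000/100 = 100
Step 3: 25 μL brought to 500 μL → factor 500/25 = 20
Step 4: 2-fold → factor 2
Overall dilution factor = 2.5 × 100 × 20 × 2 = 10000
Stock = 0.150 μM × 10000 = 1500 μM = 1.50 mM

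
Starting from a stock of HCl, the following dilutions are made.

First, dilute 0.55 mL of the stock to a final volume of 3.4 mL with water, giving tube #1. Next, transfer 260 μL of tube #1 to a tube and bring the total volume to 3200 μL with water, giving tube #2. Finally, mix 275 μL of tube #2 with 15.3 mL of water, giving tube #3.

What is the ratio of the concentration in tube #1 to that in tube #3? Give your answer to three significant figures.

697

Step 1: 0.55 mL brought to 3.4 mL → factor 3.4/0.55 = 6.1818
Step 2: 260 μL brought to 3200 μL → factor 3200/260 = 12.308
Step 3: 275 μL + 15.3 mL = 15575 μL total → factor 15575/275 = 56.636
Dilution factor to tube #1 = 6.1818; to tube #3 = 4309.1
[tube #1]/[tube #3] = (factor to tube #3)/(factor to tube #1) = 4309.1/6.1818 = 697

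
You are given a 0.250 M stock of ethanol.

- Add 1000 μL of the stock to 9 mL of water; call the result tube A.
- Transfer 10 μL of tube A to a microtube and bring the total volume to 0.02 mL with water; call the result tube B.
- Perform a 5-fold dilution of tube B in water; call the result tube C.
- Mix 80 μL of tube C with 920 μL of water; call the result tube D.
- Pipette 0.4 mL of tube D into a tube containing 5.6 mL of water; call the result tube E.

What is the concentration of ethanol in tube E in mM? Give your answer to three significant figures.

0.0133 mM

Step 1: 1000 μL + 9 mL = 10000 μL total → factor 10000/1000 = 10
Step 2: 10 μL brought to 0.02 mL → factor 20/10 = 2
Step 3: 5-fold → factor 5
Step 4: 80 μL + 920 μL = 1000 μL total → factor 1000/80 = 12.5
Step 5: 0.4 mL + 5.6 mL = 6 mL total → factor 6/0.4 = 15
Overall dilution factor = 10 × 2 × 5 × 12.5 × 15 = 18750
Final = 0.250 M / 18750 = 1.333 × 10^-5 M = 0.0133 mM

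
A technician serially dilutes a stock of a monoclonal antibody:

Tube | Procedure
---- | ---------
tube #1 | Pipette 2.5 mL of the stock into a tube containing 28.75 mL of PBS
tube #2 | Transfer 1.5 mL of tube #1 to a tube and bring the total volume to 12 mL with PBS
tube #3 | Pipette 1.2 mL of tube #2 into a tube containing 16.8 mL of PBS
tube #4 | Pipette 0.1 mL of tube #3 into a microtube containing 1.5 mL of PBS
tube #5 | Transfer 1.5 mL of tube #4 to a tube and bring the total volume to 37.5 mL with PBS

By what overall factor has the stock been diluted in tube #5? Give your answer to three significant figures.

Step 1: 2.5 mL + 28.75 mL = 31.25 mL total → factor 31.25/2.5 = 12.5
Step 2: 1.5 mL brought to 12 mL → factor 12/1.5 = 8
Step 3: 1.2 mL + 16.8 mL = 18 mL total → factor 18/1.2 = 15
Step 4: 0.1 mL + 1.5 mL = 1.6 mL total → factor 1.6/0.1 = 16
Step 5: 1.5 mL brought to 37.5 mL → factor 37.5/1.5 = 25
Overall dilution factor = 12.5 × 8 × 15 × 16 × 25 = 6 × 10^5

6.00 × 10^5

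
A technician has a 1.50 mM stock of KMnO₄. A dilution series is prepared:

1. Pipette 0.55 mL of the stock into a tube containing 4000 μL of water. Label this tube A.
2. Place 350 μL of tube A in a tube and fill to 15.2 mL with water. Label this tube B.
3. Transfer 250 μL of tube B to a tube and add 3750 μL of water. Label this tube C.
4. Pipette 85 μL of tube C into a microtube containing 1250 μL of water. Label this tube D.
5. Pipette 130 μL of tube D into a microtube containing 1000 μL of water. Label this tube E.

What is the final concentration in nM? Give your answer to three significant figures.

1.91 nM

Step 1: 0.55 mL + 4000 μL = 4.55 mL total → factor 4.55/0.55 = 8.2727
Step 2: 350 μL brought to 15.2 mL → factor 15200/350 = 43.429
Step 3: 250 μL + 3750 μL = 4000 μL total → factor 4000/250 = 16
Step 4: 85 μL + 1250 μL = 1335 μL total → factor 1335/85 = 15.706
Step 5: 130 μL + 1000 μL = 1130 μL total → factor 1130/130 = 8.6923
Overall dilution factor = 8.2727 × 43.429 × 16 × 15.706 × 8.6923 = 7.8477 × 10^5
Final = 1.50 mM / 7.8477 × 10^5 = 1.911 × 10^-6 mM = 1.91 nM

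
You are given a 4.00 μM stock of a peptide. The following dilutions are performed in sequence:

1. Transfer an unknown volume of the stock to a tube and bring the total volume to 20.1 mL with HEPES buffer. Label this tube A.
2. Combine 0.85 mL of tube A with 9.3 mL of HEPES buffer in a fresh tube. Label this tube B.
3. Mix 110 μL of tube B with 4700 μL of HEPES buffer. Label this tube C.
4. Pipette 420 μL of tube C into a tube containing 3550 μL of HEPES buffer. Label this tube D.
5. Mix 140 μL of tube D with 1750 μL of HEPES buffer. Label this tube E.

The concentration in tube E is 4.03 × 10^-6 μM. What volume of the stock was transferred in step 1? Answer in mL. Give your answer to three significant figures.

1.35 mL

Step 1: v brought to 20.1 mL → factor = 20.1 mL/v
Step 2: 0.85 mL + 9.3 mL = 10.15 mL total → factor 10.15/0.85 = 11.941
Step 3: 110 μL + 4700 μL = 4810 μL total → factor 4810/110 = 43.727
Step 4: 420 μL + 3550 μL = 3970 μL total → factor 3970/420 = 9.4524
Step 5: 140 μL + 1750 μL = 1890 μL total → factor 1890/140 = 13.5
Product of known-step factors = 66631
Overall factor = 4.00 μM / (4.03 × 10^-6 μM) = 9.9256 × 10^5
Step-1 factor = 9.9256 × 10^5 / 66631 = 14.896
v = 20.1 mL / 14.896 = 1.35 mL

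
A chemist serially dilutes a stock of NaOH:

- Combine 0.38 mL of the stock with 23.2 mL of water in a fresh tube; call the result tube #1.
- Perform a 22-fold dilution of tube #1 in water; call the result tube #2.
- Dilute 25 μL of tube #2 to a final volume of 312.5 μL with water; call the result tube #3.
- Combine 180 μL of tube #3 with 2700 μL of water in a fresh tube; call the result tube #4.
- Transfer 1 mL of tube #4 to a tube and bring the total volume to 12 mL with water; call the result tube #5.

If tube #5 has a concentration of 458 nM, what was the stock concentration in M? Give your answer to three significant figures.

Step 1: 0.38 mL + 23.2 mL = 23.58 mL total → factor 23.58/0.38 = 62.053
Step 2: 22-fold → factor 22
Step 3: 25 μL brought to 312.5 μL → factor 312.5/25 = 12.5
Step 4: 180 μL + 2700 μL = 2880 μL total → factor 2880/180 = 16
Step 5: 1 mL brought to 12 mL → factor 12/1 = 12
Overall dilution factor = 62.053 × 22 × 12.5 × 16 × 12 = 3.2764 × 10^6
Stock = 458 nM × 3.2764 × 10^6 = 1.501 × 10^9 nM = 1.50 M

1.50 M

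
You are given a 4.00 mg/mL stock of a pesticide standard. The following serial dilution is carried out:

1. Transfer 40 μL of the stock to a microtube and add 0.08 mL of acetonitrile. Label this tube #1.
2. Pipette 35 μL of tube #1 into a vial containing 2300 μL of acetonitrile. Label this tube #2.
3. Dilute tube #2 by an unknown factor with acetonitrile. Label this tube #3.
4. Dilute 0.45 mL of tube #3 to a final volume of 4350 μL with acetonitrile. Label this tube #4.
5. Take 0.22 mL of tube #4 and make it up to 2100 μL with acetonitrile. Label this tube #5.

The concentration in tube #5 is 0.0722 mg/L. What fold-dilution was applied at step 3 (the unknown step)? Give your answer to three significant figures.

3.00-fold

Step 1: 40 μL + 0.08 mL = 120 μL total → factor 120/40 = 3
Step 2: 35 μL + 2300 μL = 2335 μL total → factor 2335/35 = 66.714
Step 3: unknown factor x
Step 4: 0.45 mL brought to 4350 μL → factor 4.35/0.45 = 9.6667
Step 5: 0.22 mL brought to 2100 μL → factor 2.1/0.22 = 9.5455
Product of known-step factors = 18468
Overall factor = 4.00 mg/mL / (0.0722 mg/L) = 55402
x = 55402 / 18468 = 3.00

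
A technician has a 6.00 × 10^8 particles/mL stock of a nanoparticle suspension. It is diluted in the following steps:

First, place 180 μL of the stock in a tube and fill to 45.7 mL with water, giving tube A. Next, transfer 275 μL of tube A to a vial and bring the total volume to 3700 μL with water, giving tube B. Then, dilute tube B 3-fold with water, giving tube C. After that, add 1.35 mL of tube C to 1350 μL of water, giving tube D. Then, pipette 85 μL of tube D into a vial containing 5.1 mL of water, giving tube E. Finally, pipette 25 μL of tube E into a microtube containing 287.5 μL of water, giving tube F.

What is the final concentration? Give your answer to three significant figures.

38.4 particles/mL

Step 1: 180 μL brought to 45.7 mL → factor 45700/180 = 253.89
Step 2: 275 μL brought to 3700 μL → factor 3700/275 = 13.455
Step 3: 3-fold → factor 3
Step 4: 1.35 mL + 1350 μL = 2.7 mL total → factor 2.7/1.35 = 2
Step 5: 85 μL + 5.1 mL = 5185 μL total → factor 5185/85 = 61
Step 6: 25 μL + 287.5 μL = 312.5 μL total → factor 312.5/25 = 12.5
Overall dilution factor = 253.89 × 13.455 × 3 × 2 × 61 × 12.5 = 1.5628 × 10^7
Final = 6.00 × 10^8 particles/mL / 1.5628 × 10^7 = 38.4 particles/mL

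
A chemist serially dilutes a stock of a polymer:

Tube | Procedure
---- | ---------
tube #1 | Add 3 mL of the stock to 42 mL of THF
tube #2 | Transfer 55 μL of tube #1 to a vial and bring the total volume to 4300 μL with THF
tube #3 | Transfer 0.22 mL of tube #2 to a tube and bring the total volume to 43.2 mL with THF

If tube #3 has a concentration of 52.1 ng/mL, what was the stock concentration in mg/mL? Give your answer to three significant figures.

12.0 mg/mL

Step 1: 3 mL + 42 mL = 45 mL total → factor 45/3 = 15
Step 2: 55 μL brought to 4300 μL → factor 4300/55 = 78.182
Step 3: 0.22 mL brought to 43.2 mL → factor 43.2/0.22 = 196.36
Overall dilution factor = 15 × 78.182 × 196.36 = 2.3028 × 10^5
Stock = 52.1 ng/mL × 2.3028 × 10^5 = 1.200 × 10^7 ng/mL = 12.0 mg/mL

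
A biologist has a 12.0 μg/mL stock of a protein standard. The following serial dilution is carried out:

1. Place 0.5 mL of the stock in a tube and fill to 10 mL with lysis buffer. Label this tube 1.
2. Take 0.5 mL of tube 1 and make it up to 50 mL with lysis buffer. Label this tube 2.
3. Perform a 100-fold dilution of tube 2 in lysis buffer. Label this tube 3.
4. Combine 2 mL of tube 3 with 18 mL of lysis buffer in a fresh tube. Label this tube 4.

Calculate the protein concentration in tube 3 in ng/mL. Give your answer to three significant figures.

Step 1: 0.5 mL brought to 10 mL → factor 10/0.5 = 20
Step 2: 0.5 mL brought to 50 mL → factor 50/0.5 = 100
Step 3: 100-fold → factor 100
Dilution factor through tube 3 = 20 × 100 × 100 = 2 × 10^5
[tube 3] = 12.0 μg/mL / 2 × 10^5 = 6.000 × 10^-5 μg/mL = 0.0600 ng/mL

0.0600 ng/mL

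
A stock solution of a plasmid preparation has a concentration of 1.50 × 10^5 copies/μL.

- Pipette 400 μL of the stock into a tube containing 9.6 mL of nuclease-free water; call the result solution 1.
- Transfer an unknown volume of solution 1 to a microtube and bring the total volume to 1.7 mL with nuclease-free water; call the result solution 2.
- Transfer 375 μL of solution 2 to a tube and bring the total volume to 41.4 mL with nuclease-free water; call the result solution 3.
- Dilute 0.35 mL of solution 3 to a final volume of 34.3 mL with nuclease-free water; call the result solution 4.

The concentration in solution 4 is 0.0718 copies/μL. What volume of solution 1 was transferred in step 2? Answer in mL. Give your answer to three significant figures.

0.220 mL

Step 1: 400 μL + 9.6 mL = 10000 μL total → factor 10000/400 = 25
Step 2: v brought to 1.7 mL → factor = 1.7 mL/v
Step 3: 375 μL brought to 41.4 mL → factor 41400/375 = 110.4
Step 4: 0.35 mL brought to 34.3 mL → factor 34.3/0.35 = 98
Product of known-step factors = 2.7048 × 10^5
Overall factor = 1.50 × 10^5 copies/μL / (0.0718 copies/μL) = 2.0891 × 10^6
Step-2 factor = 2.0891 × 10^6 / 2.7048 × 10^5 = 7.7238
v = 1.7 mL / 7.7238 = 0.220 mL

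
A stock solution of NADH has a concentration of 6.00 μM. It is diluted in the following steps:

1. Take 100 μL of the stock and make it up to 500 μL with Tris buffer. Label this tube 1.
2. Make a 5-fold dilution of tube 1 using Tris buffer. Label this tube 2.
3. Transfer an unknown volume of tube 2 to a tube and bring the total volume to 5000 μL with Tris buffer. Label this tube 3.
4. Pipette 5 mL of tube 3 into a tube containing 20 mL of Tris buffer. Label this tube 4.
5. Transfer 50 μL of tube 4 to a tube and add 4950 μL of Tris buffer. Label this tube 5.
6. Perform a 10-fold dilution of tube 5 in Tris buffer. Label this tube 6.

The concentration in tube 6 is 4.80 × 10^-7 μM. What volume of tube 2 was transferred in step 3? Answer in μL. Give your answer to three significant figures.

Step 1: 100 μL brought to 500 μL → factor 500/100 = 5
Step 2: 5-fold → factor 5
Step 3: v brought to 5000 μL → factor = 5000 μL/v
Step 4: 5 mL + 20 mL = 25 mL total → factor 25/5 = 5
Step 5: 50 μL + 4950 μL = 5000 μL total → factor 5000/50 = 100
Step 6: 10-fold → factor 10
Product of known-step factors = 1.25 × 10^5
Overall factor = 6.00 μM / (4.80 × 10^-7 μM) = 1.25 × 10^7
Step-3 factor = 1.25 × 10^7 / 1.25 × 10^5 = 100
v = 5000 μL / 100 = 50.0 μL

50.0 μL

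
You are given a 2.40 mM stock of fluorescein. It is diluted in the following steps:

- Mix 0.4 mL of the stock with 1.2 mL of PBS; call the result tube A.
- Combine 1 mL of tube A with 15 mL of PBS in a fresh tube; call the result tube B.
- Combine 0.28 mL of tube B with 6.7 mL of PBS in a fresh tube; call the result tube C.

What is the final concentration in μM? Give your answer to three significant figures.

1.50 μM

Step 1: 0.4 mL + 1.2 mL = 1.6 mL total → factor 1.6/0.4 = 4
Step 2: 1 mL + 15 mL = 16 mL total → factor 16/1 = 16
Step 3: 0.28 mL + 6.7 mL = 6.98 mL total → factor 6.98/0.28 = 24.929
Overall dilution factor = 4 × 16 × 24.929 = 1595.4
Final = 2.40 mM / 1595.4 = 0.001504 mM = 1.50 μM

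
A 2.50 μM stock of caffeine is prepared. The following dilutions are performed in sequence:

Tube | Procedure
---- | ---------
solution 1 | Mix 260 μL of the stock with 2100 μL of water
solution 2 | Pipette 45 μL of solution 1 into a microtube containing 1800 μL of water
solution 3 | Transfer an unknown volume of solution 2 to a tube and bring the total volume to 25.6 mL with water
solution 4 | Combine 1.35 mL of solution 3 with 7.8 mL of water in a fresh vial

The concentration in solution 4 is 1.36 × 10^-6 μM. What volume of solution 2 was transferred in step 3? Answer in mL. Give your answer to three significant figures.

Step 1: 260 μL + 2100 μL = 2360 μL total → factor 2360/260 = 9.0769
Step 2: 45 μL + 1800 μL = 1845 μL total → factor 1845/45 = 41
Step 3: v brought to 25.6 mL → factor = 25.6 mL/v
Step 4: 1.35 mL + 7.8 mL = 9.15 mL total → factor 9.15/1.35 = 6.7778
Product of known-step factors = 2522.4
Overall factor = 2.50 μM / (1.36 × 10^-6 μM) = 1.8382 × 10^6
Step-3 factor = 1.8382 × 10^6 / 2522.4 = 728.77
v = 25.6 mL / 728.77 = 0.0351 mL

0.0351 mL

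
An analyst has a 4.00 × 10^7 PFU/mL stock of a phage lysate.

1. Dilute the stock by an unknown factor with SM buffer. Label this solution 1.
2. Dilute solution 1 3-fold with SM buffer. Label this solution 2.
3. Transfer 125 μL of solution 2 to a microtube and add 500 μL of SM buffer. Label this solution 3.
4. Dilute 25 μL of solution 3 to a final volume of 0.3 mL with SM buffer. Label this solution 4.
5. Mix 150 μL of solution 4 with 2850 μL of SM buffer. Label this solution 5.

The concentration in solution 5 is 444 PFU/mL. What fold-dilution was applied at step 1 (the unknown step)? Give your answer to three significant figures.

Step 1: unknown factor x
Step 2: 3-fold → factor 3
Step 3: 125 μL + 500 μL = 625 μL total → factor 625/125 = 5
Step 4: 25 μL brought to 0.3 mL → factor 300/25 = 12
Step 5: 150 μL + 2850 μL = 3000 μL total → factor 3000/150 = 20
Product of known-step factors = 3600
Overall factor = 4.00 × 10^7 PFU/mL / (444 PFU/mL) = 90090
x = 90090 / 3600 = 25.0

25.0-fold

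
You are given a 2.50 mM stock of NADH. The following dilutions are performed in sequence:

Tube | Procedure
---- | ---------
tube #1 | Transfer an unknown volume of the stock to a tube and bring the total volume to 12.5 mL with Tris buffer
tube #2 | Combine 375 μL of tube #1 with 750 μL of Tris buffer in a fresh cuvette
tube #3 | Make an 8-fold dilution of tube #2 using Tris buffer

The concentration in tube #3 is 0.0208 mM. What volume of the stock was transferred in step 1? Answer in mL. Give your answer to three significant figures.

Step 1: v brought to 12.5 mL → factor = 12.5 mL/v
Step 2: 375 μL + 750 μL = 1125 μL total → factor 1125/375 = 3
Step 3: 8-fold → factor 8
Product of known-step factors = 24
Overall factor = 2.50 mM / (0.0208 mM) = 120.19
Step-1 factor = 120.19 / 24 = 5.008
v = 12.5 mL / 5.008 = 2.50 mL

2.50 mL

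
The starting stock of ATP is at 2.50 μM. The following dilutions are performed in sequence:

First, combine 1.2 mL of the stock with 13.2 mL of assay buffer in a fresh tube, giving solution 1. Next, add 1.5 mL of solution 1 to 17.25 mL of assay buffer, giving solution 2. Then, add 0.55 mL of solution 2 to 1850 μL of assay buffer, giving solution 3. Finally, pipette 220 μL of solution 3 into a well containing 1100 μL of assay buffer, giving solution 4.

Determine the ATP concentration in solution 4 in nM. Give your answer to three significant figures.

0.637 nM

Step 1: 1.2 mL + 13.2 mL = 14.4 mL total → factor 14.4/1.2 = 12
Step 2: 1.5 mL + 17.25 mL = 18.75 mL total → factor 18.75/1.5 = 12.5
Step 3: 0.55 mL + 1850 μL = 2.4 mL total → factor 2.4/0.55 = 4.3636
Step 4: 220 μL + 1100 μL = 1320 μL total → factor 1320/220 = 6
Overall dilution factor = 12 × 12.5 × 4.3636 × 6 = 3927.3
Final = 2.50 μM / 3927.3 = 0.0006366 μM = 0.637 nM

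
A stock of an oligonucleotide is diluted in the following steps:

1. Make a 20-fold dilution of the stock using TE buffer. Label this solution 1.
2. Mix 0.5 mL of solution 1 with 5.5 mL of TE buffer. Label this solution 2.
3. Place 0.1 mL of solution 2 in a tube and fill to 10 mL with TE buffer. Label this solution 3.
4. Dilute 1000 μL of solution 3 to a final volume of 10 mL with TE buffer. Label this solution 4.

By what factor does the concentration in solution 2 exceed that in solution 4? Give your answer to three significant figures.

1.00 × 10^3

Step 1: 20-fold → factor 20
Step 2: 0.5 mL + 5.5 mL = 6 mL total → factor 6/0.5 = 12
Step 3: 0.1 mL brought to 10 mL → factor 10/0.1 = 100
Step 4: 1000 μL brought to 10 mL → factor 10000/1000 = 10
Dilution factor to solution 2 = 240; to solution 4 = 2.4 × 10^5
[solution 2]/[solution 4] = (factor to solution 4)/(factor to solution 2) = 2.4 × 10^5/240 = 1.00 × 10^3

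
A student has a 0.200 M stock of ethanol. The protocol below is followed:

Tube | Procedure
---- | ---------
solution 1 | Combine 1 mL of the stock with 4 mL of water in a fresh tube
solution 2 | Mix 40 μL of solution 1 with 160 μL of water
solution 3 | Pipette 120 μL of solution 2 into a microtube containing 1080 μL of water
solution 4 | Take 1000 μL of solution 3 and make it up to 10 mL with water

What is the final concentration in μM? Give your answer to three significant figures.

80.0 μM

Step 1: 1 mL + 4 mL = 5 mL total → factor 5/1 = 5
Step 2: 40 μL + 160 μL = 200 μL total → factor 200/40 = 5
Step 3: 120 μL + 1080 μL = 1200 μL total → factor 1200/120 = 10
Step 4: 1000 μL brought to 10 mL → factor 10000/1000 = 10
Overall dilution factor = 5 × 5 × 10 × 10 = 2500
Final = 0.200 M / 2500 = 8.000 × 10^-5 M = 80.0 μM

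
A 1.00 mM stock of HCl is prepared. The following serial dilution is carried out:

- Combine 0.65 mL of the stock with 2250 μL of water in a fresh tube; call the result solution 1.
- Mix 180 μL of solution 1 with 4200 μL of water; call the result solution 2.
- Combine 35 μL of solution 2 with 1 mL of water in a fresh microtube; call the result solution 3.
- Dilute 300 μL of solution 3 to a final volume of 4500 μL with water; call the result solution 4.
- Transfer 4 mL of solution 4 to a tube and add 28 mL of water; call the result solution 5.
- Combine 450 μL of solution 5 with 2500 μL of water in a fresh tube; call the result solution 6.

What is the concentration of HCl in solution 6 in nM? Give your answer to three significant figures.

Step 1: 0.65 mL + 2250 μL = 2.9 mL total → factor 2.9/0.65 = 4.4615
Step 2: 180 μL + 4200 μL = 4380 μL total → factor 4380/180 = 24.333
Step 3: 35 μL + 1 mL = 1035 μL total → factor 1035/35 = 29.571
Step 4: 300 μL brought to 4500 μL → factor 4500/300 = 15
Step 5: 4 mL + 28 mL = 32 mL total → factor 32/4 = 8
Step 6: 450 μL + 2500 μL = 2950 μL total → factor 2950/450 = 6.5556
Overall dilution factor = 4.4615 × 24.333 × 29.571 × 15 × 8 × 6.5556 = 2.5255 × 10^6
Final = 1.00 mM / 2.5255 × 10^6 = 3.960 × 10^-7 mM = 0.396 nM

0.396 nM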